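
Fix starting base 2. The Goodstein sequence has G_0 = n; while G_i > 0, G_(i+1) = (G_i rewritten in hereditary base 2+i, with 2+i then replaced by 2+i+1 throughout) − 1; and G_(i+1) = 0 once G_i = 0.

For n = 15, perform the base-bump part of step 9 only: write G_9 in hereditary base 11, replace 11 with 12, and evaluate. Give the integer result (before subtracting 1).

[0] 15 ≡ 2^(2 + 1) + 2^2 + 2 + 1 (base 2). Lift 3: 112. −1: 111.
[1] 111 ≡ 3^(3 + 1) + 3^3 + 3 (base 3). Lift 4: 1284. −1: 1283.
[2] 1283 ≡ 4^(4 + 1) + 4^4 + 3 (base 4). Lift 5: 18753. −1: 18752.
[3] 18752 ≡ 5^(5 + 1) + 5^5 + 2 (base 5). Lift 6: 326594. −1: 326593.
[4] 326593 ≡ 6^(6 + 1) + 6^6 + 1 (base 6). Lift 7: 6588345. −1: 6588344.
[5] 6588344 ≡ 7^(7 + 1) + 7^7 (base 7). Lift 8: 150994944. −1: 150994943.
[6] 150994943 ≡ 8^(8 + 1) + 7·8^7 + 7·8^6 + 7·8^5 + 7·8^4 + 7·8^3 + 7·8^2 + 7·8 + 7 (base 8). Lift 9: 3524450281. −1: 3524450280.
[7] 3524450280 ≡ 9^(9 + 1) + 7·9^7 + 7·9^6 + 7·9^5 + 7·9^4 + 7·9^3 + 7·9^2 + 7·9 + 6 (base 9). Lift 10: 100077777776. −1: 100077777775.
[8] 100077777775 ≡ 10^(10 + 1) + 7·10^7 + 7·10^6 + 7·10^5 + 7·10^4 + 7·10^3 + 7·10^2 + 7·10 + 5 (base 10). Lift 11: 3138578427935. −1: 3138578427934.

106993479003784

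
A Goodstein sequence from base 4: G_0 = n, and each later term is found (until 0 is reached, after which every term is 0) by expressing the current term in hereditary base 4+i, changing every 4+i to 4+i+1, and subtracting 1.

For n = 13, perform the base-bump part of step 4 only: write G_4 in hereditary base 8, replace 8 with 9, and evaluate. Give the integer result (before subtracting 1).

21

G_0=13  [base 4] 3·4 + 1  →[4↦5]→  3·5 + 1 = 16  −1 ⇒ G_1=15
G_1=15  [base 5] 3·5  →[5↦6]→  3·6 = 18  −1 ⇒ G_2=17
G_2=17  [base 6] 2·6 + 5  →[6↦7]→  2·7 + 5 = 19  −1 ⇒ G_3=18
G_3=18  [base 7] 2·7 + 4  →[7↦8]→  2·8 + 4 = 20  −1 ⇒ G_4=19
G_4=19  [base 8] 2·8 + 3  →[8↦9]→  2·9 + 3 = 21  −1 ⇒ G_5=20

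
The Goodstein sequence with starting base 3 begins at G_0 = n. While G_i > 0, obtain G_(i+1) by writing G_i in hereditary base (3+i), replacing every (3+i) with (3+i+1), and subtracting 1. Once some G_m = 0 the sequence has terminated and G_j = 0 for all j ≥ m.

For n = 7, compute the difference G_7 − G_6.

(0) 7|_3 = 2·3 + 1 ↦ 2·4 + 1|_4 = 9 ⇒ 8
(1) 8|_4 = 2·4 ↦ 2·5|_5 = 10 ⇒ 9
(2) 9|_5 = 5 + 4 ↦ 6 + 4|_6 = 10 ⇒ 9
(3) 9|_6 = 6 + 3 ↦ 7 + 3|_7 = 10 ⇒ 9
(4) 9|_7 = 7 + 2 ↦ 8 + 2|_8 = 10 ⇒ 9
(5) 9|_8 = 8 + 1 ↦ 9 + 1|_9 = 10 ⇒ 9
(6) 9|_9 = 9 ↦ 10|_10 = 10 ⇒ 9

0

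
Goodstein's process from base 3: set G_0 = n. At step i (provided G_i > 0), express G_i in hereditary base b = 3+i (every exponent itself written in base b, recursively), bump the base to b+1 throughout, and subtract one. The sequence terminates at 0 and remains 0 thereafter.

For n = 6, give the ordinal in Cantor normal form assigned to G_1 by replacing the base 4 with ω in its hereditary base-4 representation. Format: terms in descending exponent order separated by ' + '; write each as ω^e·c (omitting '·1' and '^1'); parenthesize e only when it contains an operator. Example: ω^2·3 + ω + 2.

base 3: 6 = 2·3; at 4: 2·4 = 8; next = 7
base 4: 7 = 4 + 3; at 5: 5 + 3 = 8; next = 7

ω + 3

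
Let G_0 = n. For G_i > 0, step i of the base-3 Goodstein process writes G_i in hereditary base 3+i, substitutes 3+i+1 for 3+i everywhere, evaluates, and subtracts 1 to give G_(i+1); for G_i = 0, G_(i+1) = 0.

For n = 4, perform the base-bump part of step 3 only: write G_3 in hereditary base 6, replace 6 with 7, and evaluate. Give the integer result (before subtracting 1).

4 —HB3→ 3 + 1 —bump→ 4 + 1 = 5 —(−1)→ 4
4 —HB4→ 4 —bump→ 5 = 5 —(−1)→ 4
4 —HB5→ 4 —bump→ 4 = 4 —(−1)→ 3
3 —HB6→ 3 —bump→ 3 = 3 —(−1)→ 2

3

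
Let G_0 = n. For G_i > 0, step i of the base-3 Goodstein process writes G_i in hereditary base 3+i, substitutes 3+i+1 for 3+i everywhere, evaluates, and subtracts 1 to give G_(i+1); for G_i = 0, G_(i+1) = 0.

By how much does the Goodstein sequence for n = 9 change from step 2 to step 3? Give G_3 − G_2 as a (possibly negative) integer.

2

step 0: 9 = 3^2; sub 4 for 3: 4^2; = 16; G_1 = 16−1 = 15
step 1: 15 = 3·4 + 3; sub 5 for 4: 3·5 + 3; = 18; G_2 = 18−1 = 17
step 2: 17 = 3·5 + 2; sub 6 for 5: 3·6 + 2; = 20; G_3 = 20−1 = 19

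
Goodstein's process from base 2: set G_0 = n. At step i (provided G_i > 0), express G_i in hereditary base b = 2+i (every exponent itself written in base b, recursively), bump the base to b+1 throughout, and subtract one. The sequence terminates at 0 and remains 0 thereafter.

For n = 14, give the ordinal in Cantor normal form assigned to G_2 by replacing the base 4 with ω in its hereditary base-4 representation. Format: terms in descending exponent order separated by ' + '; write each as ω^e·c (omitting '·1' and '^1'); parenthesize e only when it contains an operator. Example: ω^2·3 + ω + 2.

base 2: 14 = 2^(2 + 1) + 2^2 + 2; at 3: 3^(3 + 1) + 3^3 + 3 = 111; next = 110
base 3: 110 = 3^(3 + 1) + 3^3 + 2; at 4: 4^(4 + 1) + 4^4 + 2 = 1282; next = 1281
base 4: 1281 = 4^(4 + 1) + 4^4 + 1; at 5: 5^(5 + 1) + 5^5 + 1 = 18751; next = 18750

ω^(ω + 1) + ω^ω + 1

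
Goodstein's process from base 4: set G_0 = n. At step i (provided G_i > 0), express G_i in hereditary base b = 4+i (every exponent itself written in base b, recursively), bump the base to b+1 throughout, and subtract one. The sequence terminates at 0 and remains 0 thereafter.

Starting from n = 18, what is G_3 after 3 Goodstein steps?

48

step 0: 18 = 4^2 + 2; sub 5 for 4: 5^2 + 2; = 27; G_1 = 27−1 = 26
step 1: 26 = 5^2 + 1; sub 6 for 5: 6^2 + 1; = 37; G_2 = 37−1 = 36
step 2: 36 = 6^2; sub 7 for 6: 7^2; = 49; G_3 = 49−1 = 48
step 3: 48 = 6·7 + 6; sub 8 for 7: 6·8 + 6; = 54; G_4 = 54−1 = 53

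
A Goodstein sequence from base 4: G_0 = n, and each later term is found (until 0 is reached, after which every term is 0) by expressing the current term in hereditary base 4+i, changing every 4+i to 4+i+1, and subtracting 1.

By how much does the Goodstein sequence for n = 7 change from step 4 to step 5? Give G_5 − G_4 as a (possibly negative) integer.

7 —HB4→ 4 + 3 —bump→ 5 + 3 = 8 —(−1)→ 7
7 —HB5→ 5 + 2 —bump→ 6 + 2 = 8 —(−1)→ 7
7 —HB6→ 6 + 1 —bump→ 7 + 1 = 8 —(−1)→ 7
7 —HB7→ 7 —bump→ 8 = 8 —(−1)→ 7
7 —HB8→ 7 —bump→ 7 = 7 —(−1)→ 6

-1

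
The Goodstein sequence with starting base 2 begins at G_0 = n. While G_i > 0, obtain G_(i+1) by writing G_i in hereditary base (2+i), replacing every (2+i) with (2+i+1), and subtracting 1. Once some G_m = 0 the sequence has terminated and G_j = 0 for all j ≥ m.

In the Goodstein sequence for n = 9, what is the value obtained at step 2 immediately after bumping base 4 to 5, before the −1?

9843

G_0=9  [base 2] 2^(2 + 1) + 1  →[2↦3]→  3^(3 + 1) + 1 = 82  −1 ⇒ G_1=81
G_1=81  [base 3] 3^(3 + 1)  →[3↦4]→  4^(4 + 1) = 1024  −1 ⇒ G_2=1023
G_2=1023  [base 4] 3·4^4 + 3·4^3 + 3·4^2 + 3·4 + 3  →[4↦5]→  3·5^5 + 3·5^3 + 3·5^2 + 3·5 + 3 = 9843  −1 ⇒ G_3=9842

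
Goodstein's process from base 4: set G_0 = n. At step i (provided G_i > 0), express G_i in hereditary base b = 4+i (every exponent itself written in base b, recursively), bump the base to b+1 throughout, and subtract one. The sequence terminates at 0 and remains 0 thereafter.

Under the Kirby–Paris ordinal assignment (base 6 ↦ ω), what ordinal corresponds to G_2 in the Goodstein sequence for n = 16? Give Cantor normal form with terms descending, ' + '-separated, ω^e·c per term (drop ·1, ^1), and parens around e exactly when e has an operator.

ω·4 + 3

base 4: 16 = 4^2; at 5: 5^2 = 25; next = 24
base 5: 24 = 4·5 + 4; at 6: 4·6 + 4 = 28; next = 27
base 6: 27 = 4·6 + 3; at 7: 4·7 + 3 = 31; next = 30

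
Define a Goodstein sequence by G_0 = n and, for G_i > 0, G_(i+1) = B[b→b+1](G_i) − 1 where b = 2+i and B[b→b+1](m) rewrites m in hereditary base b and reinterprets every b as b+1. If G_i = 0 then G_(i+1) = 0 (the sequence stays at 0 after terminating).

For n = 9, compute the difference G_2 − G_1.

base 2: 9 = 2^(2 + 1) + 1; at 3: 3^(3 + 1) + 1 = 82; next = 81
base 3: 81 = 3^(3 + 1); at 4: 4^(4 + 1) = 1024; next = 1023

942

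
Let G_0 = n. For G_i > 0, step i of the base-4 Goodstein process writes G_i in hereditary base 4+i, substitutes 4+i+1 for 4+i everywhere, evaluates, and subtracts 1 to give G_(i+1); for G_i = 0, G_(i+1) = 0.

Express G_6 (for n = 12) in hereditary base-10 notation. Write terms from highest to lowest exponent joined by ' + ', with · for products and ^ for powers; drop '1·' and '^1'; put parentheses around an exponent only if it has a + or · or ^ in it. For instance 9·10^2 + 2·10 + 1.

10 + 9

step 0: 12 = 3·4; sub 5 for 4: 3·5; = 15; G_1 = 15−1 = 14
step 1: 14 = 2·5 + 4; sub 6 for 5: 2·6 + 4; = 16; G_2 = 16−1 = 15
step 2: 15 = 2·6 + 3; sub 7 for 6: 2·7 + 3; = 17; G_3 = 17−1 = 16
step 3: 16 = 2·7 + 2; sub 8 for 7: 2·8 + 2; = 18; G_4 = 18−1 = 17
step 4: 17 = 2·8 + 1; sub 9 for 8: 2·9 + 1; = 19; G_5 = 19−1 = 18
step 5: 18 = 2·9; sub 10 for 9: 2·10; = 20; G_6 = 20−1 = 19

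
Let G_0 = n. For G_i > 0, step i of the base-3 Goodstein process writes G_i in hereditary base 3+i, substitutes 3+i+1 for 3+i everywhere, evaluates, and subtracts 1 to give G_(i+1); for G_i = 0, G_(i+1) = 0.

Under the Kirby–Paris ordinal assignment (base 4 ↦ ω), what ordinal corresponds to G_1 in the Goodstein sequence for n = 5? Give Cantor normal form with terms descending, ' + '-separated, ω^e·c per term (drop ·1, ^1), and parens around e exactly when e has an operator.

G_0=5  [base 3] 3 + 2  →[3↦4]→  4 + 2 = 6  −1 ⇒ G_1=5
G_1=5  [base 4] 4 + 1  →[4↦5]→  5 + 1 = 6  −1 ⇒ G_2=5

ω + 1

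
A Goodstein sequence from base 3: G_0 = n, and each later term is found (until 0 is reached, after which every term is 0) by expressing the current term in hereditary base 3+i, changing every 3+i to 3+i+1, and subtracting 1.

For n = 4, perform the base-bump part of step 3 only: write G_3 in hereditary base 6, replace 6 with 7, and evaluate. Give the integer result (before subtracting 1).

4 —HB3→ 3 + 1 —bump→ 4 + 1 = 5 —(−1)→ 4
4 —HB4→ 4 —bump→ 5 = 5 —(−1)→ 4
4 —HB5→ 4 —bump→ 4 = 4 —(−1)→ 3
3 —HB6→ 3 —bump→ 3 = 3 —(−1)→ 2

3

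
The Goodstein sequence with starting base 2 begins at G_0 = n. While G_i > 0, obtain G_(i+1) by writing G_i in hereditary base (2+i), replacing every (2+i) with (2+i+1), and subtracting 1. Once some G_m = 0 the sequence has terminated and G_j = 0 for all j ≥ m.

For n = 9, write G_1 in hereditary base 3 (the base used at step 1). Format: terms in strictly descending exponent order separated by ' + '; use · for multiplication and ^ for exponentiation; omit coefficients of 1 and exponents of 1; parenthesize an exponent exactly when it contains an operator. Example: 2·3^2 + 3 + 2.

3^(3 + 1)

i=0: 9 = 2^(2 + 1) + 1 (b=2); 2→3: 3^(3 + 1) + 1 = 82; 82−1 = 81
i=1: 81 = 3^(3 + 1) (b=3); 3→4: 4^(4 + 1) = 1024; 1024−1 = 1023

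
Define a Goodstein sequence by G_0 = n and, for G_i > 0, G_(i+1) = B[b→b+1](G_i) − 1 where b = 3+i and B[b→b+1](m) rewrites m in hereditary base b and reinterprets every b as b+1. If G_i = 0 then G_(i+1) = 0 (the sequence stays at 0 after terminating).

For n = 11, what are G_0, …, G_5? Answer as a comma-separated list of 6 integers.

step 0: 11 = 3^2 + 2; sub 4 for 3: 4^2 + 2; = 18; G_1 = 18−1 = 17
step 1: 17 = 4^2 + 1; sub 5 for 4: 5^2 + 1; = 26; G_2 = 26−1 = 25
step 2: 25 = 5^2; sub 6 for 5: 6^2; = 36; G_3 = 36−1 = 35
step 3: 35 = 5·6 + 5; sub 7 for 6: 5·7 + 5; = 40; G_4 = 40−1 = 39
step 4: 39 = 5·7 + 4; sub 8 for 7: 5·8 + 4; = 44; G_5 = 44−1 = 43

11, 17, 25, 35, 39, 43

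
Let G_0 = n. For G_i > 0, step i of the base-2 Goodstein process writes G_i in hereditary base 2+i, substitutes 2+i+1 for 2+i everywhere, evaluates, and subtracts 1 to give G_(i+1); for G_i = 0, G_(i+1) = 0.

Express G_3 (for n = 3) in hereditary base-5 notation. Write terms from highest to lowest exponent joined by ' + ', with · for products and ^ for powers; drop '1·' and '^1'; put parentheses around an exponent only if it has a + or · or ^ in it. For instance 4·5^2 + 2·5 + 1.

2

(0) 3|_2 = 2 + 1 ↦ 3 + 1|_3 = 4 ⇒ 3
(1) 3|_3 = 3 ↦ 4|_4 = 4 ⇒ 3
(2) 3|_4 = 3 ↦ 3|_5 = 3 ⇒ 2
(3) 2|_5 = 2 ↦ 2|_6 = 2 ⇒ 1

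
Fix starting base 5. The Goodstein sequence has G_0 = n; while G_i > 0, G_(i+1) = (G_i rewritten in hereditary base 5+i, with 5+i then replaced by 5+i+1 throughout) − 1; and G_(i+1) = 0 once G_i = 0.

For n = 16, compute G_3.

i=0: 16 = 3·5 + 1 (b=5); 5→6: 3·6 + 1 = 19; 19−1 = 18
i=1: 18 = 3·6 (b=6); 6→7: 3·7 = 21; 21−1 = 20
i=2: 20 = 2·7 + 6 (b=7); 7→8: 2·8 + 6 = 22; 22−1 = 21
i=3: 21 = 2·8 + 5 (b=8); 8→9: 2·9 + 5 = 23; 23−1 = 22

21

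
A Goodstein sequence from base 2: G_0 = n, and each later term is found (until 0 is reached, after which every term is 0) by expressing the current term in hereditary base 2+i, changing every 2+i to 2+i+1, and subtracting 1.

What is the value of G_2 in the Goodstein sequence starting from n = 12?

1065

step 0: 12 = 2^(2 + 1) + 2^2; sub 3 for 2: 3^(3 + 1) + 3^3; = 108; G_1 = 108−1 = 107
step 1: 107 = 3^(3 + 1) + 2·3^2 + 2·3 + 2; sub 4 for 3: 4^(4 + 1) + 2·4^2 + 2·4 + 2; = 1066; G_2 = 1066−1 = 1065
step 2: 1065 = 4^(4 + 1) + 2·4^2 + 2·4 + 1; sub 5 for 4: 5^(5 + 1) + 2·5^2 + 2·5 + 1; = 15686; G_3 = 15686−1 = 15685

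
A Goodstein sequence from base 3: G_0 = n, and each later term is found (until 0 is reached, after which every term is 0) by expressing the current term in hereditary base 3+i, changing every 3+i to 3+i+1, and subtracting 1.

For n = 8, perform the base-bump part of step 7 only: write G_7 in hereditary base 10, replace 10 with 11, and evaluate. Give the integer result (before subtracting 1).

12

base 3: 8 = 2·3 + 2; at 4: 2·4 + 2 = 10; next = 9
base 4: 9 = 2·4 + 1; at 5: 2·5 + 1 = 11; next = 10
base 5: 10 = 2·5; at 6: 2·6 = 12; next = 11
base 6: 11 = 6 + 5; at 7: 7 + 5 = 12; next = 11
base 7: 11 = 7 + 4; at 8: 8 + 4 = 12; next = 11
base 8: 11 = 8 + 3; at 9: 9 + 3 = 12; next = 11
base 9: 11 = 9 + 2; at 10: 10 + 2 = 12; next = 11
base 10: 11 = 10 + 1; at 11: 11 + 1 = 12; next = 11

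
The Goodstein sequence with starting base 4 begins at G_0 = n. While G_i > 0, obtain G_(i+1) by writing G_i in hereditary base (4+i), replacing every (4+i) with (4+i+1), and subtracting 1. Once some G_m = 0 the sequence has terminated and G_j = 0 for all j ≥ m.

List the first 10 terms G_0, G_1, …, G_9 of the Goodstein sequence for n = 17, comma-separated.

base 4: 17 = 4^2 + 1; at 5: 5^2 + 1 = 26; next = 25
base 5: 25 = 5^2; at 6: 6^2 = 36; next = 35
base 6: 35 = 5·6 + 5; at 7: 5·7 + 5 = 40; next = 39
base 7: 39 = 5·7 + 4; at 8: 5·8 + 4 = 44; next = 43
base 8: 43 = 5·8 + 3; at 9: 5·9 + 3 = 48; next = 47
base 9: 47 = 5·9 + 2; at 10: 5·10 + 2 = 52; next = 51
base 10: 51 = 5·10 + 1; at 11: 5·11 + 1 = 56; next = 55
base 11: 55 = 5·11; at 12: 5·12 = 60; next = 59
base 12: 59 = 4·12 + 11; at 13: 4·13 + 11 = 63; next = 62

17, 25, 35, 39, 43, 47, 51, 55, 59, 62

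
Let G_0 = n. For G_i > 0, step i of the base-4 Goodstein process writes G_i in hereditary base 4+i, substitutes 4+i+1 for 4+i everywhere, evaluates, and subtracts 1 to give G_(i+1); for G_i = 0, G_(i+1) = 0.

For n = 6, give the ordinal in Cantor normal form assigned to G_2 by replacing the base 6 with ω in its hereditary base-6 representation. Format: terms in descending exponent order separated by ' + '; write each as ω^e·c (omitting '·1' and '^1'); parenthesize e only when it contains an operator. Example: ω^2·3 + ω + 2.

ω

[0] 6 ≡ 4 + 2 (base 4). Lift 5: 7. −1: 6.
[1] 6 ≡ 5 + 1 (base 5). Lift 6: 7. −1: 6.
[2] 6 ≡ 6 (base 6). Lift 7: 7. −1: 6.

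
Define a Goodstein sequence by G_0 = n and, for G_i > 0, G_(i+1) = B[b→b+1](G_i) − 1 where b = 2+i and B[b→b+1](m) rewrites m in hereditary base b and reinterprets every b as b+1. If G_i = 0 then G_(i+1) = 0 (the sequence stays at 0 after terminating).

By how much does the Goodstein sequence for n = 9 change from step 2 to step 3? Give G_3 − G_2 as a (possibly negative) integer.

8819

step 0: 9 = 2^(2 + 1) + 1; sub 3 for 2: 3^(3 + 1) + 1; = 82; G_1 = 82−1 = 81
step 1: 81 = 3^(3 + 1); sub 4 for 3: 4^(4 + 1); = 1024; G_2 = 1024−1 = 1023
step 2: 1023 = 3·4^4 + 3·4^3 + 3·4^2 + 3·4 + 3; sub 5 for 4: 3·5^5 + 3·5^3 + 3·5^2 + 3·5 + 3; = 9843; G_3 = 9843−1 = 9842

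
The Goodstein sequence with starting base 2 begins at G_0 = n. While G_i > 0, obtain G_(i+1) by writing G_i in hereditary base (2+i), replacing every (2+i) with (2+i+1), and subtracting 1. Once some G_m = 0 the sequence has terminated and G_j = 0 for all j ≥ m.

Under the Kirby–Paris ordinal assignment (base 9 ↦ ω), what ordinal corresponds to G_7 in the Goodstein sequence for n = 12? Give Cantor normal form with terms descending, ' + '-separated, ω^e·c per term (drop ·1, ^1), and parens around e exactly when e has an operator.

G_0=12  [base 2] 2^(2 + 1) + 2^2  →[2↦3]→  3^(3 + 1) + 3^3 = 108  −1 ⇒ G_1=107
G_1=107  [base 3] 3^(3 + 1) + 2·3^2 + 2·3 + 2  →[3↦4]→  4^(4 + 1) + 2·4^2 + 2·4 + 2 = 1066  −1 ⇒ G_2=1065
G_2=1065  [base 4] 4^(4 + 1) + 2·4^2 + 2·4 + 1  →[4↦5]→  5^(5 + 1) + 2·5^2 + 2·5 + 1 = 15686  −1 ⇒ G_3=15685
G_3=15685  [base 5] 5^(5 + 1) + 2·5^2 + 2·5  →[5↦6]→  6^(6 + 1) + 2·6^2 + 2·6 = 280020  −1 ⇒ G_4=280019
G_4=280019  [base 6] 6^(6 + 1) + 2·6^2 + 6 + 5  →[6↦7]→  7^(7 + 1) + 2·7^2 + 7 + 5 = 5764911  −1 ⇒ G_5=5764910
G_5=5764910  [base 7] 7^(7 + 1) + 2·7^2 + 7 + 4  →[7↦8]→  8^(8 + 1) + 2·8^2 + 8 + 4 = 134217868  −1 ⇒ G_6=134217867
G_6=134217867  [base 8] 8^(8 + 1) + 2·8^2 + 8 + 3  →[8↦9]→  9^(9 + 1) + 2·9^2 + 9 + 3 = 3486784575  −1 ⇒ G_7=3486784574
G_7=3486784574  [base 9] 9^(9 + 1) + 2·9^2 + 9 + 2  →[9↦10]→  10^(10 + 1) + 2·10^2 + 10 + 2 = 100000000212  −1 ⇒ G_8=100000000211

ω^(ω + 1) + ω^2·2 + ω + 2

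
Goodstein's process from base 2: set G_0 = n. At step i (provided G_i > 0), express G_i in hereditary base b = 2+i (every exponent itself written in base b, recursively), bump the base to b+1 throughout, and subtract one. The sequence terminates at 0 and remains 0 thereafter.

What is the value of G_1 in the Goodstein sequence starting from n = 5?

i=0: 5 = 2^2 + 1 (b=2); 2→3: 3^3 + 1 = 28; 28−1 = 27
i=1: 27 = 3^3 (b=3); 3→4: 4^4 = 256; 256−1 = 255

27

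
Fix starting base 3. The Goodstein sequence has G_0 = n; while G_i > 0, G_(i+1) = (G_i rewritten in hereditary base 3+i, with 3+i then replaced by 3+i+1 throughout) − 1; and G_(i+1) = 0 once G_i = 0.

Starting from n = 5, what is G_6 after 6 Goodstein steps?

i=0: 5 = 3 + 2 (b=3); 3→4: 4 + 2 = 6; 6−1 = 5
i=1: 5 = 4 + 1 (b=4); 4→5: 5 + 1 = 6; 6−1 = 5
i=2: 5 = 5 (b=5); 5→6: 6 = 6; 6−1 = 5
i=3: 5 = 5 (b=6); 6→7: 5 = 5; 5−1 = 4
i=4: 4 = 4 (b=7); 7→8: 4 = 4; 4−1 = 3
i=5: 3 = 3 (b=8); 8→9: 3 = 3; 3−1 = 2

2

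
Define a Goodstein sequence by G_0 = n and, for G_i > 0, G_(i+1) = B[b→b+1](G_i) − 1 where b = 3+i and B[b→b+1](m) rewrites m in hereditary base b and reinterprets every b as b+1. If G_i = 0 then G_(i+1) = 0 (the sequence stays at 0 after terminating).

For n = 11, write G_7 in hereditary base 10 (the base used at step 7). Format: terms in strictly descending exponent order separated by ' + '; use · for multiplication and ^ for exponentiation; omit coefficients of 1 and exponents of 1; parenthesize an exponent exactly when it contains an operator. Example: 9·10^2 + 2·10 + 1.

G_0 = 11. HB_3(11) = 3^2 + 2. Bump = 18. G_1 = 17.
G_1 = 17. HB_4(17) = 4^2 + 1. Bump = 26. G_2 = 25.
G_2 = 25. HB_5(25) = 5^2. Bump = 36. G_3 = 35.
G_3 = 35. HB_6(35) = 5·6 + 5. Bump = 40. G_4 = 39.
G_4 = 39. HB_7(39) = 5·7 + 4. Bump = 44. G_5 = 43.
G_5 = 43. HB_8(43) = 5·8 + 3. Bump = 48. G_6 = 47.
G_6 = 47. HB_9(47) = 5·9 + 2. Bump = 52. G_7 = 51.
G_7 = 51. HB_10(51) = 5·10 + 1. Bump = 56. G_8 = 55.

5·10 + 1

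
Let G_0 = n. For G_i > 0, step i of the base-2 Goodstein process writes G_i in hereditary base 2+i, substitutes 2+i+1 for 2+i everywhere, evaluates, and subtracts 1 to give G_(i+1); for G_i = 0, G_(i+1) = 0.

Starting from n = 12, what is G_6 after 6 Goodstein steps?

134217867

base 2: 12 = 2^(2 + 1) + 2^2; at 3: 3^(3 + 1) + 3^3 = 108; next = 107
base 3: 107 = 3^(3 + 1) + 2·3^2 + 2·3 + 2; at 4: 4^(4 + 1) + 2·4^2 + 2·4 + 2 = 1066; next = 1065
base 4: 1065 = 4^(4 + 1) + 2·4^2 + 2·4 + 1; at 5: 5^(5 + 1) + 2·5^2 + 2·5 + 1 = 15686; next = 15685
base 5: 15685 = 5^(5 + 1) + 2·5^2 + 2·5; at 6: 6^(6 + 1) + 2·6^2 + 2·6 = 280020; next = 280019
base 6: 280019 = 6^(6 + 1) + 2·6^2 + 6 + 5; at 7: 7^(7 + 1) + 2·7^2 + 7 + 5 = 5764911; next = 5764910
base 7: 5764910 = 7^(7 + 1) + 2·7^2 + 7 + 4; at 8: 8^(8 + 1) + 2·8^2 + 8 + 4 = 134217868; next = 134217867
base 8: 134217867 = 8^(8 + 1) + 2·8^2 + 8 + 3; at 9: 9^(9 + 1) + 2·9^2 + 9 + 3 = 3486784575; next = 3486784574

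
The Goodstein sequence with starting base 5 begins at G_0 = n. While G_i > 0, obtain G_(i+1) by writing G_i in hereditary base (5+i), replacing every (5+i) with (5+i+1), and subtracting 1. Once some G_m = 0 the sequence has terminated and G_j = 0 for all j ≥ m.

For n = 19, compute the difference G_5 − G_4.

2

[0] 19 ≡ 3·5 + 4 (base 5). Lift 6: 22. −1: 21.
[1] 21 ≡ 3·6 + 3 (base 6). Lift 7: 24. −1: 23.
[2] 23 ≡ 3·7 + 2 (base 7). Lift 8: 26. −1: 25.
[3] 25 ≡ 3·8 + 1 (base 8). Lift 9: 28. −1: 27.
[4] 27 ≡ 3·9 (base 9). Lift 10: 30. −1: 29.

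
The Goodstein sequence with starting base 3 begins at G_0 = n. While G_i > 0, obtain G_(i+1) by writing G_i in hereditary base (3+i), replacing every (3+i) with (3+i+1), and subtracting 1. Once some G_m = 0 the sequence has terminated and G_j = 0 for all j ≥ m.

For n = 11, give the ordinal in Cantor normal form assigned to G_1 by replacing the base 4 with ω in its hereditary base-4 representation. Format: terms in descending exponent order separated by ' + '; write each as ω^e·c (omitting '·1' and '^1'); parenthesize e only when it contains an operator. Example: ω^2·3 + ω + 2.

ω^2 + 1

base 3: 11 = 3^2 + 2; at 4: 4^2 + 2 = 18; next = 17
base 4: 17 = 4^2 + 1; at 5: 5^2 + 1 = 26; next = 25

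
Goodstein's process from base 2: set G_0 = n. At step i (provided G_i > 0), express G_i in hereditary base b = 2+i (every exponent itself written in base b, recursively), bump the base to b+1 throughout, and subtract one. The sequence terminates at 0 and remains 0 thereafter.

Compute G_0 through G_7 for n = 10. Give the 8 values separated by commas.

10, 83, 1025, 15625, 279935, 4215754, 84073323, 1937434592

(0) 10|_2 = 2^(2 + 1) + 2 ↦ 3^(3 + 1) + 3|_3 = 84 ⇒ 83
(1) 83|_3 = 3^(3 + 1) + 2 ↦ 4^(4 + 1) + 2|_4 = 1026 ⇒ 1025
(2) 1025|_4 = 4^(4 + 1) + 1 ↦ 5^(5 + 1) + 1|_5 = 15626 ⇒ 15625
(3) 15625|_5 = 5^(5 + 1) ↦ 6^(6 + 1)|_6 = 279936 ⇒ 279935
(4) 279935|_6 = 5·6^6 + 5·6^5 + 5·6^4 + 5·6^3 + 5·6^2 + 5·6 + 5 ↦ 5·7^7 + 5·7^5 + 5·7^4 + 5·7^3 + 5·7^2 + 5·7 + 5|_7 = 4215755 ⇒ 4215754
(5) 4215754|_7 = 5·7^7 + 5·7^5 + 5·7^4 + 5·7^3 + 5·7^2 + 5·7 + 4 ↦ 5·8^8 + 5·8^5 + 5·8^4 + 5·8^3 + 5·8^2 + 5·8 + 4|_8 = 84073324 ⇒ 84073323
(6) 84073323|_8 = 5·8^8 + 5·8^5 + 5·8^4 + 5·8^3 + 5·8^2 + 5·8 + 3 ↦ 5·9^9 + 5·9^5 + 5·9^4 + 5·9^3 + 5·9^2 + 5·9 + 3|_9 = 1937434593 ⇒ 1937434592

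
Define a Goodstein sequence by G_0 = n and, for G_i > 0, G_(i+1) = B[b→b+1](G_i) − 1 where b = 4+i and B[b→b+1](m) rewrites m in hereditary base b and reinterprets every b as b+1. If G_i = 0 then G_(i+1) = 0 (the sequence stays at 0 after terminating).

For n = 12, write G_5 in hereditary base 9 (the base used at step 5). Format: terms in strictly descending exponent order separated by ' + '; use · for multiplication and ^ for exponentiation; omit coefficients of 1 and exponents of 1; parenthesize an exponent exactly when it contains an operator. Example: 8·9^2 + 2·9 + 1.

2·9

[0] 12 ≡ 3·4 (base 4). Lift 5: 15. −1: 14.
[1] 14 ≡ 2·5 + 4 (base 5). Lift 6: 16. −1: 15.
[2] 15 ≡ 2·6 + 3 (base 6). Lift 7: 17. −1: 16.
[3] 16 ≡ 2·7 + 2 (base 7). Lift 8: 18. −1: 17.
[4] 17 ≡ 2·8 + 1 (base 8). Lift 9: 19. −1: 18.
[5] 18 ≡ 2·9 (base 9). Lift 10: 20. −1: 19.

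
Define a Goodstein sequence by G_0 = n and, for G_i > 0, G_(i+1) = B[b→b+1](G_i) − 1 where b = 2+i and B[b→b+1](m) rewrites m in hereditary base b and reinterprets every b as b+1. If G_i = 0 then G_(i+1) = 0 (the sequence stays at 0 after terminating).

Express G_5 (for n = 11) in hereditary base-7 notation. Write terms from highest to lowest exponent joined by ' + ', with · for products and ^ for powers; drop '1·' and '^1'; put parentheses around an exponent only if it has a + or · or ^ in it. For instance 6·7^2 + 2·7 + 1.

(0) 11|_2 = 2^(2 + 1) + 2 + 1 ↦ 3^(3 + 1) + 3 + 1|_3 = 85 ⇒ 84
(1) 84|_3 = 3^(3 + 1) + 3 ↦ 4^(4 + 1) + 4|_4 = 1028 ⇒ 1027
(2) 1027|_4 = 4^(4 + 1) + 3 ↦ 5^(5 + 1) + 3|_5 = 15628 ⇒ 15627
(3) 15627|_5 = 5^(5 + 1) + 2 ↦ 6^(6 + 1) + 2|_6 = 279938 ⇒ 279937
(4) 279937|_6 = 6^(6 + 1) + 1 ↦ 7^(7 + 1) + 1|_7 = 5764802 ⇒ 5764801
(5) 5764801|_7 = 7^(7 + 1) ↦ 8^(8 + 1)|_8 = 134217728 ⇒ 134217727

7^(7 + 1)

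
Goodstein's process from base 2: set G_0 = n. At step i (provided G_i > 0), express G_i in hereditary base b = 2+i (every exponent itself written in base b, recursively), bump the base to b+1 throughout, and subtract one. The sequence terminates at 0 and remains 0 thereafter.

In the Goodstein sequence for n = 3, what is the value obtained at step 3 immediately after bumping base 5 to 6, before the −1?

base 2: 3 = 2 + 1; at 3: 3 + 1 = 4; next = 3
base 3: 3 = 3; at 4: 4 = 4; next = 3
base 4: 3 = 3; at 5: 3 = 3; next = 2
base 5: 2 = 2; at 6: 2 = 2; next = 1

2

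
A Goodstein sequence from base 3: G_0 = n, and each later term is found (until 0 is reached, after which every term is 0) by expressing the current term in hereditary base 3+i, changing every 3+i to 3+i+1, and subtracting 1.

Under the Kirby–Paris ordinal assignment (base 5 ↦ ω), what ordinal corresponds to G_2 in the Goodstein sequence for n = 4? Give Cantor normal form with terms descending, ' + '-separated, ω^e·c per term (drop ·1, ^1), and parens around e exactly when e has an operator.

4

step 0: 4 = 3 + 1; sub 4 for 3: 4 + 1; = 5; G_1 = 5−1 = 4
step 1: 4 = 4; sub 5 for 4: 5; = 5; G_2 = 5−1 = 4
step 2: 4 = 4; sub 6 for 5: 4; = 4; G_3 = 4−1 = 3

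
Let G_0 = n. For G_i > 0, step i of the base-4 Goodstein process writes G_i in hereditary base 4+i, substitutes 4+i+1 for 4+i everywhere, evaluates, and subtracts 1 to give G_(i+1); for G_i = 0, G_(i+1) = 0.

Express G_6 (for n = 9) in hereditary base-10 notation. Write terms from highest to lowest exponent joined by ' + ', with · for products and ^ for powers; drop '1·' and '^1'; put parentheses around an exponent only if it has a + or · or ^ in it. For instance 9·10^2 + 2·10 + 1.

[0] 9 ≡ 2·4 + 1 (base 4). Lift 5: 11. −1: 10.
[1] 10 ≡ 2·5 (base 5). Lift 6: 12. −1: 11.
[2] 11 ≡ 6 + 5 (base 6). Lift 7: 12. −1: 11.
[3] 11 ≡ 7 + 4 (base 7). Lift 8: 12. −1: 11.
[4] 11 ≡ 8 + 3 (base 8). Lift 9: 12. −1: 11.
[5] 11 ≡ 9 + 2 (base 9). Lift 10: 12. −1: 11.
[6] 11 ≡ 10 + 1 (base 10). Lift 11: 12. −1: 11.

10 + 1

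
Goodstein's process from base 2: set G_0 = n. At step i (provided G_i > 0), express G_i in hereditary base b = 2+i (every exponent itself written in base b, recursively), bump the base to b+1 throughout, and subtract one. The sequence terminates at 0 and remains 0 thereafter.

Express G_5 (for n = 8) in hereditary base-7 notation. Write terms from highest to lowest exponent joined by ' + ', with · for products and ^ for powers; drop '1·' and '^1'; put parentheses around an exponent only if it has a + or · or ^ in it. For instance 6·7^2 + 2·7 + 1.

(0) 8|_2 = 2^(2 + 1) ↦ 3^(3 + 1)|_3 = 81 ⇒ 80
(1) 80|_3 = 2·3^3 + 2·3^2 + 2·3 + 2 ↦ 2·4^4 + 2·4^2 + 2·4 + 2|_4 = 554 ⇒ 553
(2) 553|_4 = 2·4^4 + 2·4^2 + 2·4 + 1 ↦ 2·5^5 + 2·5^2 + 2·5 + 1|_5 = 6311 ⇒ 6310
(3) 6310|_5 = 2·5^5 + 2·5^2 + 2·5 ↦ 2·6^6 + 2·6^2 + 2·6|_6 = 93396 ⇒ 93395
(4) 93395|_6 = 2·6^6 + 2·6^2 + 6 + 5 ↦ 2·7^7 + 2·7^2 + 7 + 5|_7 = 1647196 ⇒ 1647195
(5) 1647195|_7 = 2·7^7 + 2·7^2 + 7 + 4 ↦ 2·8^8 + 2·8^2 + 8 + 4|_8 = 33554572 ⇒ 33554571

2·7^7 + 2·7^2 + 7 + 4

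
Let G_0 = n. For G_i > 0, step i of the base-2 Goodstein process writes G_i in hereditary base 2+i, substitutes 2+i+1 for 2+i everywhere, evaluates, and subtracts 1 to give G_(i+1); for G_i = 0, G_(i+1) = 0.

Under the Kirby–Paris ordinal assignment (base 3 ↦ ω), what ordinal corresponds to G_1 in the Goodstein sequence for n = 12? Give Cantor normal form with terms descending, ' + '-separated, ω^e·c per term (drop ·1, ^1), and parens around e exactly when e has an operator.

step 0: 12 = 2^(2 + 1) + 2^2; sub 3 for 2: 3^(3 + 1) + 3^3; = 108; G_1 = 108−1 = 107
step 1: 107 = 3^(3 + 1) + 2·3^2 + 2·3 + 2; sub 4 for 3: 4^(4 + 1) + 2·4^2 + 2·4 + 2; = 1066; G_2 = 1066−1 = 1065

ω^(ω + 1) + ω^2·2 + ω·2 + 2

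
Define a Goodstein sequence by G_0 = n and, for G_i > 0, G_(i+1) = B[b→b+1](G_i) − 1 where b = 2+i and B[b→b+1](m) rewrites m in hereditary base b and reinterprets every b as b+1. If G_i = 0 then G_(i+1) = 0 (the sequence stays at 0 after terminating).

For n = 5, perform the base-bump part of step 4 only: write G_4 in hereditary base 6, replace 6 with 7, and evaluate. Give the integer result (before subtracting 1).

[0] 5 ≡ 2^2 + 1 (base 2). Lift 3: 28. −1: 27.
[1] 27 ≡ 3^3 (base 3). Lift 4: 256. −1: 255.
[2] 255 ≡ 3·4^3 + 3·4^2 + 3·4 + 3 (base 4). Lift 5: 468. −1: 467.
[3] 467 ≡ 3·5^3 + 3·5^2 + 3·5 + 2 (base 5). Lift 6: 776. −1: 775.
[4] 775 ≡ 3·6^3 + 3·6^2 + 3·6 + 1 (base 6). Lift 7: 1198. −1: 1197.

1198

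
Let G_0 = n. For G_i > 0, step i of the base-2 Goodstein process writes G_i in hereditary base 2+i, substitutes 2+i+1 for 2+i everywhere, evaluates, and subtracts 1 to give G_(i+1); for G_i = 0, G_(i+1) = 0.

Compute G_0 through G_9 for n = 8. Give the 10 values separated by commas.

step 0: 8 = 2^(2 + 1); sub 3 for 2: 3^(3 + 1); = 81; G_1 = 81−1 = 80
step 1: 80 = 2·3^3 + 2·3^2 + 2·3 + 2; sub 4 for 3: 2·4^4 + 2·4^2 + 2·4 + 2; = 554; G_2 = 554−1 = 553
step 2: 553 = 2·4^4 + 2·4^2 + 2·4 + 1; sub 5 for 4: 2·5^5 + 2·5^2 + 2·5 + 1; = 6311; G_3 = 6311−1 = 6310
step 3: 6310 = 2·5^5 + 2·5^2 + 2·5; sub 6 for 5: 2·6^6 + 2·6^2 + 2·6; = 93396; G_4 = 93396−1 = 93395
step 4: 93395 = 2·6^6 + 2·6^2 + 6 + 5; sub 7 for 6: 2·7^7 + 2·7^2 + 7 + 5; = 1647196; G_5 = 1647196−1 = 1647195
step 5: 1647195 = 2·7^7 + 2·7^2 + 7 + 4; sub 8 for 7: 2·8^8 + 2·8^2 + 8 + 4; = 33554572; G_6 = 33554572−1 = 33554571
step 6: 33554571 = 2·8^8 + 2·8^2 + 8 + 3; sub 9 for 8: 2·9^9 + 2·9^2 + 9 + 3; = 774841152; G_7 = 774841152−1 = 774841151
step 7: 774841151 = 2·9^9 + 2·9^2 + 9 + 2; sub 10 for 9: 2·10^10 + 2·10^2 + 10 + 2; = 20000000212; G_8 = 20000000212−1 = 20000000211
step 8: 20000000211 = 2·10^10 + 2·10^2 + 10 + 1; sub 11 for 10: 2·11^11 + 2·11^2 + 11 + 1; = 570623341476; G_9 = 570623341476−1 = 570623341475

8, 80, 553, 6310, 93395, 1647195, 33554571, 774841151, 20000000211, 570623341475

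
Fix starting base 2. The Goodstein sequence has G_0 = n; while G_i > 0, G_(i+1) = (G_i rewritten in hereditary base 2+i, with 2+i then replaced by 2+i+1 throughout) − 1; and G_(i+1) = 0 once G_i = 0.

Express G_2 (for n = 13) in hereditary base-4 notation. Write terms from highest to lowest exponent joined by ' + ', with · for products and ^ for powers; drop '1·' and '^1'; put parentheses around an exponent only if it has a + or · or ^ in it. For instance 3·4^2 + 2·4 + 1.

4^(4 + 1) + 3·4^3 + 3·4^2 + 3·4 + 3

step 0: 13 = 2^(2 + 1) + 2^2 + 1; sub 3 for 2: 3^(3 + 1) + 3^3 + 1; = 109; G_1 = 109−1 = 108
step 1: 108 = 3^(3 + 1) + 3^3; sub 4 for 3: 4^(4 + 1) + 4^4; = 1280; G_2 = 1280−1 = 1279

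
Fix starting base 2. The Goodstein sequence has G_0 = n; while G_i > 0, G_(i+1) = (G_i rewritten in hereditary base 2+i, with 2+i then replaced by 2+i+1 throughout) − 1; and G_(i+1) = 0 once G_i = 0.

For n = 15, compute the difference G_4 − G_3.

307841

base 2: 15 = 2^(2 + 1) + 2^2 + 2 + 1; at 3: 3^(3 + 1) + 3^3 + 3 + 1 = 112; next = 111
base 3: 111 = 3^(3 + 1) + 3^3 + 3; at 4: 4^(4 + 1) + 4^4 + 4 = 1284; next = 1283
base 4: 1283 = 4^(4 + 1) + 4^4 + 3; at 5: 5^(5 + 1) + 5^5 + 3 = 18753; next = 18752
base 5: 18752 = 5^(5 + 1) + 5^5 + 2; at 6: 6^(6 + 1) + 6^6 + 2 = 326594; next = 326593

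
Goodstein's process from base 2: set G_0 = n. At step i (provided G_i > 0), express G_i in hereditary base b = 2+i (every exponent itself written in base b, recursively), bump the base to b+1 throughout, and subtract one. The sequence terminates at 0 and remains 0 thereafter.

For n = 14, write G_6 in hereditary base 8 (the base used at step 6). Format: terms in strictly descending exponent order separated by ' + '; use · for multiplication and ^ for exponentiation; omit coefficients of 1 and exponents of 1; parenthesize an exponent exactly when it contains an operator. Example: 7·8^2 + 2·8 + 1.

(0) 14|_2 = 2^(2 + 1) + 2^2 + 2 ↦ 3^(3 + 1) + 3^3 + 3|_3 = 111 ⇒ 110
(1) 110|_3 = 3^(3 + 1) + 3^3 + 2 ↦ 4^(4 + 1) + 4^4 + 2|_4 = 1282 ⇒ 1281
(2) 1281|_4 = 4^(4 + 1) + 4^4 + 1 ↦ 5^(5 + 1) + 5^5 + 1|_5 = 18751 ⇒ 18750
(3) 18750|_5 = 5^(5 + 1) + 5^5 ↦ 6^(6 + 1) + 6^6|_6 = 326592 ⇒ 326591
(4) 326591|_6 = 6^(6 + 1) + 5·6^5 + 5·6^4 + 5·6^3 + 5·6^2 + 5·6 + 5 ↦ 7^(7 + 1) + 5·7^5 + 5·7^4 + 5·7^3 + 5·7^2 + 5·7 + 5|_7 = 5862841 ⇒ 5862840
(5) 5862840|_7 = 7^(7 + 1) + 5·7^5 + 5·7^4 + 5·7^3 + 5·7^2 + 5·7 + 4 ↦ 8^(8 + 1) + 5·8^5 + 5·8^4 + 5·8^3 + 5·8^2 + 5·8 + 4|_8 = 134404972 ⇒ 134404971
(6) 134404971|_8 = 8^(8 + 1) + 5·8^5 + 5·8^4 + 5·8^3 + 5·8^2 + 5·8 + 3 ↦ 9^(9 + 1) + 5·9^5 + 5·9^4 + 5·9^3 + 5·9^2 + 5·9 + 3|_9 = 3487116549 ⇒ 3487116548

8^(8 + 1) + 5·8^5 + 5·8^4 + 5·8^3 + 5·8^2 + 5·8 + 3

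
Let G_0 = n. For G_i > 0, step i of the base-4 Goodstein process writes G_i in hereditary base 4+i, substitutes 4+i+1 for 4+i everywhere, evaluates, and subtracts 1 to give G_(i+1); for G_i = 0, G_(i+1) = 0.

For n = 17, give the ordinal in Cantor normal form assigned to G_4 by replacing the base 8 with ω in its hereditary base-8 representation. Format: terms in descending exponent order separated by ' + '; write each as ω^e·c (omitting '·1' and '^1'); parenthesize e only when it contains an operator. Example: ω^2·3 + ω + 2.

ω·5 + 3

i=0: 17 = 4^2 + 1 (b=4); 4→5: 5^2 + 1 = 26; 26−1 = 25
i=1: 25 = 5^2 (b=5); 5→6: 6^2 = 36; 36−1 = 35
i=2: 35 = 5·6 + 5 (b=6); 6→7: 5·7 + 5 = 40; 40−1 = 39
i=3: 39 = 5·7 + 4 (b=7); 7→8: 5·8 + 4 = 44; 44−1 = 43
i=4: 43 = 5·8 + 3 (b=8); 8→9: 5·9 + 3 = 48; 48−1 = 47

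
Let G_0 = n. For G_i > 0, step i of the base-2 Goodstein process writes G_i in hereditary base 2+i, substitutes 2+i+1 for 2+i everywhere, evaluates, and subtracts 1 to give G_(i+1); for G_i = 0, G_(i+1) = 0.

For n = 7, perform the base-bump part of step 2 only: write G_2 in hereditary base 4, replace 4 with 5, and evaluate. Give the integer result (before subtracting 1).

3128

base 2: 7 = 2^2 + 2 + 1; at 3: 3^3 + 3 + 1 = 31; next = 30
base 3: 30 = 3^3 + 3; at 4: 4^4 + 4 = 260; next = 259
base 4: 259 = 4^4 + 3; at 5: 5^5 + 3 = 3128; next = 3127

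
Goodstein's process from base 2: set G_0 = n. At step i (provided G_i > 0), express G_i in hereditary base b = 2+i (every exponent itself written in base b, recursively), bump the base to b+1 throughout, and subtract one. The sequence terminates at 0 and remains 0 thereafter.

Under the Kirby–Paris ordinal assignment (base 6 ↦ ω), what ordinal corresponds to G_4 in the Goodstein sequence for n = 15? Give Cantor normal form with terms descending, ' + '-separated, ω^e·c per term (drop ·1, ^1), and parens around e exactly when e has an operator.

ω^(ω + 1) + ω^ω + 1

step 0: 15 = 2^(2 + 1) + 2^2 + 2 + 1; sub 3 for 2: 3^(3 + 1) + 3^3 + 3 + 1; = 112; G_1 = 112−1 = 111
step 1: 111 = 3^(3 + 1) + 3^3 + 3; sub 4 for 3: 4^(4 + 1) + 4^4 + 4; = 1284; G_2 = 1284−1 = 1283
step 2: 1283 = 4^(4 + 1) + 4^4 + 3; sub 5 for 4: 5^(5 + 1) + 5^5 + 3; = 18753; G_3 = 18753−1 = 18752
step 3: 18752 = 5^(5 + 1) + 5^5 + 2; sub 6 for 5: 6^(6 + 1) + 6^6 + 2; = 326594; G_4 = 326594−1 = 326593
step 4: 326593 = 6^(6 + 1) + 6^6 + 1; sub 7 for 6: 7^(7 + 1) + 7^7 + 1; = 6588345; G_5 = 6588345−1 = 6588344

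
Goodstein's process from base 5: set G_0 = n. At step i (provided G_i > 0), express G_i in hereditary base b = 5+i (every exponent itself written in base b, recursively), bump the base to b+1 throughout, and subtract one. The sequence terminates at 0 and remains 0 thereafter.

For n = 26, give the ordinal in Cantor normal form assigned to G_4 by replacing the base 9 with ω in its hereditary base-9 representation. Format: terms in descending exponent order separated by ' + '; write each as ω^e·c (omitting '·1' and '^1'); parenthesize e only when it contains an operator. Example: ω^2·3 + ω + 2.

ω·6 + 4

26 —HB5→ 5^2 + 1 —bump→ 6^2 + 1 = 37 —(−1)→ 36
36 —HB6→ 6^2 —bump→ 7^2 = 49 —(−1)→ 48
48 —HB7→ 6·7 + 6 —bump→ 6·8 + 6 = 54 —(−1)→ 53
53 —HB8→ 6·8 + 5 —bump→ 6·9 + 5 = 59 —(−1)→ 58
58 —HB9→ 6·9 + 4 —bump→ 6·10 + 4 = 64 —(−1)→ 63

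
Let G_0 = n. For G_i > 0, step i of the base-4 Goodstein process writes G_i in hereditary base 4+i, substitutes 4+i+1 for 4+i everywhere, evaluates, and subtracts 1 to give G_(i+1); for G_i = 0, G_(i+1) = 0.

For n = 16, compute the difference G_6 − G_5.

16 —HB4→ 4^2 —bump→ 5^2 = 25 —(−1)→ 24
24 —HB5→ 4·5 + 4 —bump→ 4·6 + 4 = 28 —(−1)→ 27
27 —HB6→ 4·6 + 3 —bump→ 4·7 + 3 = 31 —(−1)→ 30
30 —HB7→ 4·7 + 2 —bump→ 4·8 + 2 = 34 —(−1)→ 33
33 —HB8→ 4·8 + 1 —bump→ 4·9 + 1 = 37 —(−1)→ 36
36 —HB9→ 4·9 —bump→ 4·10 = 40 —(−1)→ 39

3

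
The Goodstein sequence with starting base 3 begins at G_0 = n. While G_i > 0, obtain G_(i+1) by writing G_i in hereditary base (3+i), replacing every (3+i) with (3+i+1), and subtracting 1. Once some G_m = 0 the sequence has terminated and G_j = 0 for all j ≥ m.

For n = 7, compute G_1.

[0] 7 ≡ 2·3 + 1 (base 3). Lift 4: 9. −1: 8.
[1] 8 ≡ 2·4 (base 4). Lift 5: 10. −1: 9.

8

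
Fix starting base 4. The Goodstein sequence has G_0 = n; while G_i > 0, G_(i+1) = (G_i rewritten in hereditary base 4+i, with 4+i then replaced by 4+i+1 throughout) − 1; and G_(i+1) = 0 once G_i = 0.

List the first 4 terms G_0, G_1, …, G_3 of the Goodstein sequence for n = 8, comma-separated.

G_0=8  [base 4] 2·4  →[4↦5]→  2·5 = 10  −1 ⇒ G_1=9
G_1=9  [base 5] 5 + 4  →[5↦6]→  6 + 4 = 10  −1 ⇒ G_2=9
G_2=9  [base 6] 6 + 3  →[6↦7]→  7 + 3 = 10  −1 ⇒ G_3=9

8, 9, 9, 9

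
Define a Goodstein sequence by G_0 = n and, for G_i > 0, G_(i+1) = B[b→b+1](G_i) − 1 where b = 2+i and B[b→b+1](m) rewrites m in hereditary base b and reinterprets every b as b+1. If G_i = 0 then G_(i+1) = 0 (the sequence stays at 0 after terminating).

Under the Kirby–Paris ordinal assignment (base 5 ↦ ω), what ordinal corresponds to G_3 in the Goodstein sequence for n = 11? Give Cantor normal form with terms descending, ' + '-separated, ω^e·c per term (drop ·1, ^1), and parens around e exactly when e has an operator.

(0) 11|_2 = 2^(2 + 1) + 2 + 1 ↦ 3^(3 + 1) + 3 + 1|_3 = 85 ⇒ 84
(1) 84|_3 = 3^(3 + 1) + 3 ↦ 4^(4 + 1) + 4|_4 = 1028 ⇒ 1027
(2) 1027|_4 = 4^(4 + 1) + 3 ↦ 5^(5 + 1) + 3|_5 = 15628 ⇒ 15627
(3) 15627|_5 = 5^(5 + 1) + 2 ↦ 6^(6 + 1) + 2|_6 = 279938 ⇒ 279937

ω^(ω + 1) + 2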